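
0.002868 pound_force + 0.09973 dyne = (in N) 0.01276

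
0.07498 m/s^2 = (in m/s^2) 0.07498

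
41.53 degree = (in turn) 0.1154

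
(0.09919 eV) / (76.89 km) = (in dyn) 2.067e-20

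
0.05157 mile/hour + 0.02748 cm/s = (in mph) 0.05218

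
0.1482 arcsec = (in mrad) 0.0007185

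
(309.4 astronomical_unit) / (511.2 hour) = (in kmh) 9.054e+07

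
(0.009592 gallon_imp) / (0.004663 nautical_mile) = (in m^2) 5.049e-06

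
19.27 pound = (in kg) 8.741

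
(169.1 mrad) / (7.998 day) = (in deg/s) 1.402e-05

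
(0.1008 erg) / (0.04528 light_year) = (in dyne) 2.353e-18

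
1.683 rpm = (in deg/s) 10.1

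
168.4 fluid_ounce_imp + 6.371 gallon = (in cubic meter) 0.0289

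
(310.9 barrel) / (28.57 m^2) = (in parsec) 5.607e-17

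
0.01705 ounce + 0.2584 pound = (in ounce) 4.151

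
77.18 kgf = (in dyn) 7.569e+07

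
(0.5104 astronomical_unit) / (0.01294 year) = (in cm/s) 1.871e+07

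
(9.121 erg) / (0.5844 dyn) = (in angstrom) 1.561e+09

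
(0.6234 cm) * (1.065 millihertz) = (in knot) 1.291e-05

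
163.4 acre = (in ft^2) 7.118e+06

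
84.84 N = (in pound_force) 19.07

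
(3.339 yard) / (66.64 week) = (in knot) 1.473e-07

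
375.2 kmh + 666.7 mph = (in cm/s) 4.023e+04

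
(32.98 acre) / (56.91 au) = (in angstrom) 156.8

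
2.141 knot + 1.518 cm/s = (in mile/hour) 2.498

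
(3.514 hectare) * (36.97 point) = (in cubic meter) 458.3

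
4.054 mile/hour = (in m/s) 1.812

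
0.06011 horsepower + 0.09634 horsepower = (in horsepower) 0.1565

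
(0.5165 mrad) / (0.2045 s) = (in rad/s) 0.002526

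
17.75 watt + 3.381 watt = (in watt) 21.13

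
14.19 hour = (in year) 0.00162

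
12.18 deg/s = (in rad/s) 0.2126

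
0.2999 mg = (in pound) 6.612e-07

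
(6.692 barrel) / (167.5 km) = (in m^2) 6.352e-06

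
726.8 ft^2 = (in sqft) 726.8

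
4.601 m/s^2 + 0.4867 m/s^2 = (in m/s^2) 5.088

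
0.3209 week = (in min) 3235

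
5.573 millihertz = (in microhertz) 5573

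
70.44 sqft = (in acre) 0.001617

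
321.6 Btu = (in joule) 3.393e+05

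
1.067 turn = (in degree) 384.1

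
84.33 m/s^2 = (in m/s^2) 84.33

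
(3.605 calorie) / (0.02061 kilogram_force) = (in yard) 81.61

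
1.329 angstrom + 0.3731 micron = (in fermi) 3.732e+08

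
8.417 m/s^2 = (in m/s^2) 8.417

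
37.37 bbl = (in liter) 5941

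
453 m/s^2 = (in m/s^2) 453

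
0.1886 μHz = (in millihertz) 0.0001886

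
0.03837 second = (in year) 1.217e-09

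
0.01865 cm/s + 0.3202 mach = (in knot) 211.9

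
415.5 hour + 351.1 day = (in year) 1.009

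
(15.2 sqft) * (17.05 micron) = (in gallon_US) 0.00636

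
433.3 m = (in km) 0.4333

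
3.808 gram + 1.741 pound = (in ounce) 27.99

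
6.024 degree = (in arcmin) 361.4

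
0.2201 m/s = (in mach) 0.0006464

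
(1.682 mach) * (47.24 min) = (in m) 1.623e+06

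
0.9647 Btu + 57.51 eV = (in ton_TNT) 2.433e-07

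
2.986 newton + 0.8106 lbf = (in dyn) 6.592e+05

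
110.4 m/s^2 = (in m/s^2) 110.4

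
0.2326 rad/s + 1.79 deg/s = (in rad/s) 0.2638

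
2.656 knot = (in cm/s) 136.6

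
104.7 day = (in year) 0.2868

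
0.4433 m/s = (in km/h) 1.596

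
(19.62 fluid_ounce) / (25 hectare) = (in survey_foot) 7.615e-09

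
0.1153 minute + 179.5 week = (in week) 179.5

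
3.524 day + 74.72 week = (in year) 1.443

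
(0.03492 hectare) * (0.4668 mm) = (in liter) 163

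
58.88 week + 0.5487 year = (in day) 612.4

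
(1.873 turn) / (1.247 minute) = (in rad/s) 0.1573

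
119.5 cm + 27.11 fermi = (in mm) 1195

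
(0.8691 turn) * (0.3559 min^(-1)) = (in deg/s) 1.856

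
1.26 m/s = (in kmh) 4.536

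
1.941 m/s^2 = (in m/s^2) 1.941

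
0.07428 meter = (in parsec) 2.407e-18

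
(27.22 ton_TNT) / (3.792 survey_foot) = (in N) 9.854e+10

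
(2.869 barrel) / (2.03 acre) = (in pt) 0.1574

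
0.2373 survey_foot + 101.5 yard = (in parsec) 3.01e-15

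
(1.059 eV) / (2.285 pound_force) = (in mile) 1.037e-23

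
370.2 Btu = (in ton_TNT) 9.335e-05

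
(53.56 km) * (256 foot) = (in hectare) 417.9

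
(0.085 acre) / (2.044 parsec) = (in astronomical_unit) 3.646e-26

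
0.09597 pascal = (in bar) 9.597e-07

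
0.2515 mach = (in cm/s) 8564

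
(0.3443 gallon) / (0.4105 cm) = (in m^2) 0.3175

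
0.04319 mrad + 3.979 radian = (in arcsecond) 8.207e+05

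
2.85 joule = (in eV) 1.779e+19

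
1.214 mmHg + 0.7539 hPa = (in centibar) 0.2372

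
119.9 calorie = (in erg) 5.017e+09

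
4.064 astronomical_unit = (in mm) 6.08e+14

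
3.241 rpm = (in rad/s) 0.3394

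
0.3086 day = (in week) 0.04409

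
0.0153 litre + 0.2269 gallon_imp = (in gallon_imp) 0.2303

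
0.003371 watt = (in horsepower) 4.521e-06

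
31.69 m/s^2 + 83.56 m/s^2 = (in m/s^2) 115.2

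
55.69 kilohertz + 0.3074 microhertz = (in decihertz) 5.569e+05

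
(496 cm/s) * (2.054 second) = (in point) 2.888e+04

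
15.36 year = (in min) 8.073e+06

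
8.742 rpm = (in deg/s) 52.45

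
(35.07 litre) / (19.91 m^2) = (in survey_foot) 0.005779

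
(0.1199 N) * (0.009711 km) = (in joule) 1.164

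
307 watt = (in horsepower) 0.4117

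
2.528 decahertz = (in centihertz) 2528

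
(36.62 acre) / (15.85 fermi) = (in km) 9.35e+15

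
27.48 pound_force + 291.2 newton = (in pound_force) 92.94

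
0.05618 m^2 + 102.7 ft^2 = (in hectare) 0.0009597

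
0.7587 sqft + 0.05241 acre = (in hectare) 0.02122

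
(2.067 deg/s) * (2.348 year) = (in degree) 1.531e+08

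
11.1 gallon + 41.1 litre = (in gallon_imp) 18.28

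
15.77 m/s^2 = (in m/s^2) 15.77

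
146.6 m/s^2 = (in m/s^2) 146.6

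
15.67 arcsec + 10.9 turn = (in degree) 3924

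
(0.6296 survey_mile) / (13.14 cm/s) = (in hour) 2.142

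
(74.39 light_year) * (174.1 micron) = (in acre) 3.028e+10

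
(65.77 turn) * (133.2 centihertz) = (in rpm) 5256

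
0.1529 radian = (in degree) 8.761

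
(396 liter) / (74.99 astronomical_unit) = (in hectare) 3.53e-18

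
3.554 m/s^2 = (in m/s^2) 3.554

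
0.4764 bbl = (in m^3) 0.07574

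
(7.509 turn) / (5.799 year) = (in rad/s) 2.58e-07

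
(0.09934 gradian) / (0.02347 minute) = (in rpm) 0.01058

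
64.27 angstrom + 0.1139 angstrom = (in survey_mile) 4.001e-12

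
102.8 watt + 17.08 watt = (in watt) 119.9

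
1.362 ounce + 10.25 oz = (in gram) 329.2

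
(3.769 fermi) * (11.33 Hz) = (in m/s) 4.27e-14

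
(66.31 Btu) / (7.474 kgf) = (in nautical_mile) 0.5154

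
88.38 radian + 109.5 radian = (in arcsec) 4.082e+07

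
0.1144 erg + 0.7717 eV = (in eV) 7.14e+10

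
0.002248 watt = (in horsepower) 3.015e-06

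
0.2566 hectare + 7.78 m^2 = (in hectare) 0.2574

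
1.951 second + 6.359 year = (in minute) 3.342e+06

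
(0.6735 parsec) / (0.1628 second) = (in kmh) 4.596e+17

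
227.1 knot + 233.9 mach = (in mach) 234.2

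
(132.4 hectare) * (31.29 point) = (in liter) 1.461e+07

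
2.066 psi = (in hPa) 142.4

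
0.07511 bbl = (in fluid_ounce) 403.8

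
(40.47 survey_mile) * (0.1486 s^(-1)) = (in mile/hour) 2.165e+04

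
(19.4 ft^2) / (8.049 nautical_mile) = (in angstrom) 1.209e+06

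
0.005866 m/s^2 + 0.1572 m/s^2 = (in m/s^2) 0.1631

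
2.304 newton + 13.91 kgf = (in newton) 138.7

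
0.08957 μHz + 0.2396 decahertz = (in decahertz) 0.2396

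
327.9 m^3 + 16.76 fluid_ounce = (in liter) 3.279e+05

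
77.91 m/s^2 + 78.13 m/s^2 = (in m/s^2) 156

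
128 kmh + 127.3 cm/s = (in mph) 82.38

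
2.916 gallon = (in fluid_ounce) 373.2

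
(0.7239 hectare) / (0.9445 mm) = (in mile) 4762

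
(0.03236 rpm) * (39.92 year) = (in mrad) 4.266e+09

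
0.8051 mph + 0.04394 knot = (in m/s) 0.3825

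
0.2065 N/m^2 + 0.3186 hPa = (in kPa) 0.03207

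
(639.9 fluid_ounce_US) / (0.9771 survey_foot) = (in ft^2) 0.684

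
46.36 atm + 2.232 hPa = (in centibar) 4698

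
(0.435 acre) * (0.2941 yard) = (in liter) 4.734e+05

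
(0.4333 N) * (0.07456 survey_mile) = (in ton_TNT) 1.243e-08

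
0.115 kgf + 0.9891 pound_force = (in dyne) 5.528e+05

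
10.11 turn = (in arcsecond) 1.31e+07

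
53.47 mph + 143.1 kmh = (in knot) 123.7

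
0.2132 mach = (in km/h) 261.3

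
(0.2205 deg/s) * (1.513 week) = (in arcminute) 1.211e+07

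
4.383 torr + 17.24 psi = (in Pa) 1.194e+05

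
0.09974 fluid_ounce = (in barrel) 1.855e-05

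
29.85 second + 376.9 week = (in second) 2.279e+08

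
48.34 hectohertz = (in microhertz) 4.834e+09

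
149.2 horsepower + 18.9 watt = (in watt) 1.113e+05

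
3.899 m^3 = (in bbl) 24.52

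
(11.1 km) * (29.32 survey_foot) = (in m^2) 9.92e+04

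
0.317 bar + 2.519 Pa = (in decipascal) 3.17e+05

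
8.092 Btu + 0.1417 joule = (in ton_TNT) 2.041e-06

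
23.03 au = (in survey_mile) 2.141e+09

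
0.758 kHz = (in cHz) 7.58e+04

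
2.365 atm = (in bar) 2.396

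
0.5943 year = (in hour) 5206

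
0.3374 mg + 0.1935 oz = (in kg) 0.005486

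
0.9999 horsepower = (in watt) 745.6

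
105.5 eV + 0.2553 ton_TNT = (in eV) 6.667e+27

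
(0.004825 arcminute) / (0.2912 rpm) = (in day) 5.327e-10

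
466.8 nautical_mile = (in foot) 2.836e+06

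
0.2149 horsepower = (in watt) 160.3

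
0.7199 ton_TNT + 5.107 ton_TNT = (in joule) 2.438e+10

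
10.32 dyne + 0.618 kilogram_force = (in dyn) 6.061e+05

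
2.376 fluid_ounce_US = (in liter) 0.07027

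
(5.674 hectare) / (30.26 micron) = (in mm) 1.875e+12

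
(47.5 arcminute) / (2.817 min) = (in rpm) 0.0007806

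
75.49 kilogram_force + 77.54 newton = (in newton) 817.8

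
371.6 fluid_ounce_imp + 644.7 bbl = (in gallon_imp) 2.255e+04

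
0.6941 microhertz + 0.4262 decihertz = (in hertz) 0.04262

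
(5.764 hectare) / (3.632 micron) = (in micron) 1.587e+16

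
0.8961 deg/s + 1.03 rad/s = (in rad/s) 1.046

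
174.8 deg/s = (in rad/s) 3.051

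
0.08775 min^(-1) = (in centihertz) 0.1462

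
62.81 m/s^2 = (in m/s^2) 62.81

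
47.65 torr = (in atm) 0.0627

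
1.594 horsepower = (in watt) 1189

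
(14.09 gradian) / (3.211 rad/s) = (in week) 1.14e-07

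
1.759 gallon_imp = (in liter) 7.997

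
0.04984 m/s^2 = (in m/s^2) 0.04984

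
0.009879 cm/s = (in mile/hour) 0.000221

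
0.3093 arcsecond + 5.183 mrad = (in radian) 0.005184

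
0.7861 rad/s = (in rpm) 7.507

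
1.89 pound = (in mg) 8.573e+05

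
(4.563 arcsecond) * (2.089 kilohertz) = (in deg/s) 2.648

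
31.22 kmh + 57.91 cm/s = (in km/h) 33.3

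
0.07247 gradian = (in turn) 0.0001812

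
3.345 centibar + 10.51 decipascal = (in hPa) 33.46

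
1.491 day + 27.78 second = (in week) 0.213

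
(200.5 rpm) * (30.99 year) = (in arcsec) 4.232e+15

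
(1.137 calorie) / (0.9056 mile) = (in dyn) 326.4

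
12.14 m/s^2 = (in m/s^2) 12.14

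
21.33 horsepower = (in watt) 1.591e+04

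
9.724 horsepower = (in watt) 7251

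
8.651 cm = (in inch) 3.406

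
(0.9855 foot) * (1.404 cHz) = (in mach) 1.239e-05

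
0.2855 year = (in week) 14.89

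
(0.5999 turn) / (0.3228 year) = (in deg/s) 2.121e-05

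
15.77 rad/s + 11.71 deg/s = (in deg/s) 915.3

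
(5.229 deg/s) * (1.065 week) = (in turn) 9356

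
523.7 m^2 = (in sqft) 5637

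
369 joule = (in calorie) 88.19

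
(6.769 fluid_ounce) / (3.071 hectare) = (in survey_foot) 2.139e-08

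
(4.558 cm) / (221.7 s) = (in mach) 6.038e-07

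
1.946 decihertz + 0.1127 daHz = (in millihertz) 1322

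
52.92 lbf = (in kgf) 24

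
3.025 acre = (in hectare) 1.224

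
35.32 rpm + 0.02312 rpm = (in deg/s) 212.1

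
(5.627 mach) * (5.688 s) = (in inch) 4.291e+05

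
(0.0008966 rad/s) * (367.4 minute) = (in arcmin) 6.795e+04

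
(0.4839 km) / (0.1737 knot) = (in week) 0.008954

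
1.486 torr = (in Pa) 198.1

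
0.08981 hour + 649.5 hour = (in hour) 649.6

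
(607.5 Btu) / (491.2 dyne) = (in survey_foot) 4.281e+08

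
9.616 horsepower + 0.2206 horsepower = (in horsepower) 9.837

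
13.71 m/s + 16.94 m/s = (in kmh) 110.3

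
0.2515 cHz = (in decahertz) 0.0002515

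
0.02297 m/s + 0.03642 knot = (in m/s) 0.04171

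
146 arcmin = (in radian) 0.04247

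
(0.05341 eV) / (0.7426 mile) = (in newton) 7.16e-24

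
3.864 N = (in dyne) 3.864e+05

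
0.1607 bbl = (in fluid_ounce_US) 863.9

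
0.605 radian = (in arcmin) 2080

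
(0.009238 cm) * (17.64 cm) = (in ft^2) 0.0001754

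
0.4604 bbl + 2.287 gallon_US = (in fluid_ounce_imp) 2881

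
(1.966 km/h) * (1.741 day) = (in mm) 8.215e+07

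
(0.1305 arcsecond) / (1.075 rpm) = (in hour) 1.561e-09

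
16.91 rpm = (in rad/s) 1.771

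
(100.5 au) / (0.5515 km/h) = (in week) 1.623e+08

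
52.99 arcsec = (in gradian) 0.01635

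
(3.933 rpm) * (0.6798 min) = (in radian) 16.8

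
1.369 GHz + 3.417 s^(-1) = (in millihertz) 1.369e+12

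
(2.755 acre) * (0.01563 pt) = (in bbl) 0.3867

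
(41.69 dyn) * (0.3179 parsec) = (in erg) 4.09e+19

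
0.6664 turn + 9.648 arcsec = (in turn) 0.6664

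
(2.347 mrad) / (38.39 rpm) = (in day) 6.757e-09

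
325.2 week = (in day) 2276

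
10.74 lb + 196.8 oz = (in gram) 1.045e+04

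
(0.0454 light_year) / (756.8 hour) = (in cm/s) 1.577e+10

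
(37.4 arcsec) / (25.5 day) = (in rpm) 7.859e-10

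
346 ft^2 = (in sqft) 346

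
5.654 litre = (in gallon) 1.494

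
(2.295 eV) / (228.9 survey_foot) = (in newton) 5.27e-21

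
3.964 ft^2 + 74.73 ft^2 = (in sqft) 78.69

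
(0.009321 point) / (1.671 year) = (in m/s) 6.24e-14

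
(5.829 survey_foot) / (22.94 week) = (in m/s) 1.281e-07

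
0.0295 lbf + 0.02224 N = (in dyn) 1.535e+04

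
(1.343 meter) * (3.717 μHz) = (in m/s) 4.992e-06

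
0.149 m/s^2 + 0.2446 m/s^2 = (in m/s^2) 0.3936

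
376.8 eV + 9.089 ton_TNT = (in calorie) 9.089e+09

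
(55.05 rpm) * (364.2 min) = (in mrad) 1.26e+08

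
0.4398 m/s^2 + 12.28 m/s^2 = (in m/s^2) 12.72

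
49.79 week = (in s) 3.011e+07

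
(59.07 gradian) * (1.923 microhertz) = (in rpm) 1.704e-05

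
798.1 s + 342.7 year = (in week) 1.787e+04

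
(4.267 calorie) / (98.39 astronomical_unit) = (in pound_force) 2.727e-13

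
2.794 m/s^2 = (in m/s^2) 2.794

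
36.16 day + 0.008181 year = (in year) 0.1072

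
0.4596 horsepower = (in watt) 342.7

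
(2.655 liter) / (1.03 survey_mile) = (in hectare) 1.602e-10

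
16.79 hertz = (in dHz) 167.9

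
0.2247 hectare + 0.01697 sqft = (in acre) 0.5552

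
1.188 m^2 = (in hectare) 0.0001188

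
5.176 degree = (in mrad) 90.34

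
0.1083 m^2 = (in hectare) 1.083e-05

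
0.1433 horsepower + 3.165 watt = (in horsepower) 0.1475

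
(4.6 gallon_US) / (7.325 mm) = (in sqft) 25.59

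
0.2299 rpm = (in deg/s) 1.379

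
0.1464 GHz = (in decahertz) 1.464e+07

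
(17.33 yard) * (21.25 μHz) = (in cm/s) 0.03367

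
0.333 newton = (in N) 0.333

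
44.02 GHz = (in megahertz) 4.402e+04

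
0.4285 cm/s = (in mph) 0.009585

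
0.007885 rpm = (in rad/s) 0.0008257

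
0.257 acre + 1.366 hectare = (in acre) 3.632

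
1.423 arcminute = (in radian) 0.0004139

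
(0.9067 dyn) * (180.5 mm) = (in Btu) 1.551e-09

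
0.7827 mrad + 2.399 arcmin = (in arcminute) 5.09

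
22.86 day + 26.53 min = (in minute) 3.294e+04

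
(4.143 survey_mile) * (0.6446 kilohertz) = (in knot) 8.354e+06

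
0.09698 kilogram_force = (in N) 0.951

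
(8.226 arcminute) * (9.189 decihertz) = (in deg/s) 0.126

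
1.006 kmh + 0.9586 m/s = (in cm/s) 123.8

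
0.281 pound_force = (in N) 1.25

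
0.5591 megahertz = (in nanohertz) 5.591e+14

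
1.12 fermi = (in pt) 3.175e-12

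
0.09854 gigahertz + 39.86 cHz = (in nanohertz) 9.854e+16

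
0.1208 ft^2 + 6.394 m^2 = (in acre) 0.001583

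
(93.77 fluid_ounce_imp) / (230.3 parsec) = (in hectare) 3.749e-26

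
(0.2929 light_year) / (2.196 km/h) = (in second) 4.543e+15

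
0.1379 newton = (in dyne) 1.379e+04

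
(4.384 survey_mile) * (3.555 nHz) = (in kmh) 9.029e-05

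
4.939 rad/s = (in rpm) 47.16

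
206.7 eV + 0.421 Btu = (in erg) 4.442e+09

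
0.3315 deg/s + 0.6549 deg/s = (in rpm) 0.1644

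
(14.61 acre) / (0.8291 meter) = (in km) 71.31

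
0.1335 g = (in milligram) 133.5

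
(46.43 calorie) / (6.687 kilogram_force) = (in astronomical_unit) 1.98e-11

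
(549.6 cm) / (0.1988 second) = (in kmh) 99.53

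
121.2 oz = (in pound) 7.575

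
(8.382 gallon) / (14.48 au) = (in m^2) 1.465e-14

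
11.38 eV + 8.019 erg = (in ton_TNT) 1.917e-16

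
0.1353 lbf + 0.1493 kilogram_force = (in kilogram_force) 0.2107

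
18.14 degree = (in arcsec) 6.53e+04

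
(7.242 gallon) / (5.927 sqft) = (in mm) 49.79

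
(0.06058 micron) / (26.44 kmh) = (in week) 1.364e-14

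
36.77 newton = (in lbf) 8.266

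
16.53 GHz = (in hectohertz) 1.653e+08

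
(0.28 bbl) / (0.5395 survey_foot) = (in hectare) 2.707e-05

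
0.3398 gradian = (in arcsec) 1101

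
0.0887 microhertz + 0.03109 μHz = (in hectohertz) 1.198e-09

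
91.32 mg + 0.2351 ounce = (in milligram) 6756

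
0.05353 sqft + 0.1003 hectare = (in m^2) 1003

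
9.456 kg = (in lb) 20.85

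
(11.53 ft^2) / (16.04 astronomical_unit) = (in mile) 2.774e-16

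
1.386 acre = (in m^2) 5609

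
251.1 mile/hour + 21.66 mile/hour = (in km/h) 439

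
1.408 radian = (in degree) 80.67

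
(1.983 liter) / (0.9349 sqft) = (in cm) 2.283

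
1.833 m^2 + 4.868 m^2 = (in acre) 0.001656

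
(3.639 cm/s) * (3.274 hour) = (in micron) 4.289e+08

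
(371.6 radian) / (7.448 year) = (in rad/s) 1.582e-06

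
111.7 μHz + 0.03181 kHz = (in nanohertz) 3.181e+10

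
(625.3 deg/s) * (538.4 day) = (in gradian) 3.232e+10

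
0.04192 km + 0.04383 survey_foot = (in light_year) 4.432e-15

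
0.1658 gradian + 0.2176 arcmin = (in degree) 0.1528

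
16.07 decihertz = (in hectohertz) 0.01607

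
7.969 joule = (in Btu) 0.007553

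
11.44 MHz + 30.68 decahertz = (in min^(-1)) 6.864e+08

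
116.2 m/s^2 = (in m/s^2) 116.2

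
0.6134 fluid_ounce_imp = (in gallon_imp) 0.003834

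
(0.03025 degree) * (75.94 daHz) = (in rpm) 3.829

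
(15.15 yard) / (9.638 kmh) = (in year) 1.641e-07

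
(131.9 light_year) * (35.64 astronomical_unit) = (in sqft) 7.161e+31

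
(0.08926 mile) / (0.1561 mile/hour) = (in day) 0.02383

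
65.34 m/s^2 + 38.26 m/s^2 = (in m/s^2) 103.6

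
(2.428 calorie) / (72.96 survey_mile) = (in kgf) 8.822e-06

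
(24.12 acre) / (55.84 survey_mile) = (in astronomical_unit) 7.261e-12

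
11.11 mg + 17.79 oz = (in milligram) 5.043e+05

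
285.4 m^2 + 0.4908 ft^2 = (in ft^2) 3073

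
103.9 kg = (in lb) 229.1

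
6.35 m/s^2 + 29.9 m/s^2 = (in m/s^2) 36.25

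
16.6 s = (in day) 0.0001921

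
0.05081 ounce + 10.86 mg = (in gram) 1.451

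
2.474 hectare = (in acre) 6.113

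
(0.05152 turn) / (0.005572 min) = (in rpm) 9.246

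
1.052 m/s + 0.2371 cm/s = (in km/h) 3.796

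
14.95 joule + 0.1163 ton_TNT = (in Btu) 4.612e+05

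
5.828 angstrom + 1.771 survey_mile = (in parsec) 9.237e-14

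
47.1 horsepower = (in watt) 3.512e+04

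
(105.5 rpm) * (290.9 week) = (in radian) 1.944e+09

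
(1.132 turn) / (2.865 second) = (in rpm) 23.71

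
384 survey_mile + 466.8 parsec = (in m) 1.44e+19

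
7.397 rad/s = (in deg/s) 423.8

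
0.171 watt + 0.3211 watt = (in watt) 0.4921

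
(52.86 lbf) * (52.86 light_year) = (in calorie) 2.81e+19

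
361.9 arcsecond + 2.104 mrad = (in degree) 0.2211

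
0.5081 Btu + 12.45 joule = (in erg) 5.485e+09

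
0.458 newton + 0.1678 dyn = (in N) 0.458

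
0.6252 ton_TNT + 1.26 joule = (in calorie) 6.252e+08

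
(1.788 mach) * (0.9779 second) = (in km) 0.5954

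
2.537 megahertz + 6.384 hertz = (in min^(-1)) 1.522e+08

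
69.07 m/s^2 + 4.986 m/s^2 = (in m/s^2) 74.06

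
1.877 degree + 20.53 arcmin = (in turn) 0.006164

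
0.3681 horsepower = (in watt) 274.5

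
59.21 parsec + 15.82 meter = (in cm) 1.827e+20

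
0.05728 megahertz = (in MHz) 0.05728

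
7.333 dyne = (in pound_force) 1.649e-05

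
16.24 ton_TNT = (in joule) 6.795e+10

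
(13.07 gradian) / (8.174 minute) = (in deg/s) 0.02398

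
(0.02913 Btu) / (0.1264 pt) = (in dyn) 6.892e+10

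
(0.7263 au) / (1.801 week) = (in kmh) 3.591e+05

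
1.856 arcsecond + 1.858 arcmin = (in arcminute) 1.889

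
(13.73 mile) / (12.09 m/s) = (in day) 0.02115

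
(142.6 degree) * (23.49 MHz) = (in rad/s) 5.846e+07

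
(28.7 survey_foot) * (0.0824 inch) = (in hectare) 1.831e-06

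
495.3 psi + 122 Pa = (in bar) 34.15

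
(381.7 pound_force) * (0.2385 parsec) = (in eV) 7.799e+37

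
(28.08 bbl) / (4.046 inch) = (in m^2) 43.44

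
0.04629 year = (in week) 2.414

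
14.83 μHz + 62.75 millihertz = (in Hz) 0.06276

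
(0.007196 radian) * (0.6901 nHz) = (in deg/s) 2.845e-10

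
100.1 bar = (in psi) 1452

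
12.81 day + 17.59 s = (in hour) 307.4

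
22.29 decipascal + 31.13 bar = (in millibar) 3.113e+04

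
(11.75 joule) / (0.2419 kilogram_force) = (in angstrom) 4.953e+10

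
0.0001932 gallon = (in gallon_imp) 0.0001609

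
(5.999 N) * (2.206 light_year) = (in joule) 1.252e+17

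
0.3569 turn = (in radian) 2.242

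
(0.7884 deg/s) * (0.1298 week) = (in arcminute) 3.714e+06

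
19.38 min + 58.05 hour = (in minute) 3502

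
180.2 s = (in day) 0.002086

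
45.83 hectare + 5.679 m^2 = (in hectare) 45.83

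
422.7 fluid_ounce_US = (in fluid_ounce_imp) 440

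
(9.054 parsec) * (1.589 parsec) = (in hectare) 1.37e+30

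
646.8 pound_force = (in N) 2877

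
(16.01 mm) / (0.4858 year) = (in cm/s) 1.045e-07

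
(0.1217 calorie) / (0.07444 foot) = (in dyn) 2.244e+06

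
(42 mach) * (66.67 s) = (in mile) 592.4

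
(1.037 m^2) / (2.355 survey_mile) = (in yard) 0.0002992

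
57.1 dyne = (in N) 0.000571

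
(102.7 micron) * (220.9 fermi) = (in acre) 5.606e-21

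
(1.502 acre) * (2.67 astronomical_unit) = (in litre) 2.428e+18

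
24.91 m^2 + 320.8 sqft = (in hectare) 0.005471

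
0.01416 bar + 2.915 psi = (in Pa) 2.151e+04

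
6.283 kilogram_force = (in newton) 61.62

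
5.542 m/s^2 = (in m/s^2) 5.542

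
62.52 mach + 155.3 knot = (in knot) 4.154e+04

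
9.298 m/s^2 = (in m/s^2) 9.298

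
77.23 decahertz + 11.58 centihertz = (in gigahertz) 7.724e-07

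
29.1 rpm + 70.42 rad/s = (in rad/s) 73.47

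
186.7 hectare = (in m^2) 1.867e+06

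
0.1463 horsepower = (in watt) 109.1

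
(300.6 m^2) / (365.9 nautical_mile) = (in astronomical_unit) 2.965e-15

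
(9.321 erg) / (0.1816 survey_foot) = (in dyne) 1.684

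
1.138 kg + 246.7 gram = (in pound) 3.053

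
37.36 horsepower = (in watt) 2.786e+04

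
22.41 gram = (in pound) 0.04941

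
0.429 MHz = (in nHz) 4.29e+14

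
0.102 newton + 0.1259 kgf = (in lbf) 0.3005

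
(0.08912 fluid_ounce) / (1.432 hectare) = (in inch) 7.246e-09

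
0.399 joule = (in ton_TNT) 9.536e-11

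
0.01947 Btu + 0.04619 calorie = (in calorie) 4.956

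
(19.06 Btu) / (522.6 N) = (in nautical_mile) 0.02078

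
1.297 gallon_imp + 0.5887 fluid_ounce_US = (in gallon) 1.562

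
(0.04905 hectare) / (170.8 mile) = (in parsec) 5.783e-20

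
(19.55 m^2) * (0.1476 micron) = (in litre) 0.002886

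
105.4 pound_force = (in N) 468.8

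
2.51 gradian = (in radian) 0.03943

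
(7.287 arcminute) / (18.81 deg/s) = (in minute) 0.0001076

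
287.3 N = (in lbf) 64.59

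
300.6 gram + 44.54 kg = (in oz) 1582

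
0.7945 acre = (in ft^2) 3.461e+04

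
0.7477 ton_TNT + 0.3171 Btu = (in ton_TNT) 0.7477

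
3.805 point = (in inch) 0.05285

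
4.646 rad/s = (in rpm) 44.37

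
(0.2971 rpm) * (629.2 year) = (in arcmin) 2.122e+12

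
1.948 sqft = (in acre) 4.472e-05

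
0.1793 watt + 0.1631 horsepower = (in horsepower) 0.1633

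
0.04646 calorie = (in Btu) 0.0001842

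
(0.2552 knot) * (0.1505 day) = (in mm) 1.707e+06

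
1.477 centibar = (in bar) 0.01477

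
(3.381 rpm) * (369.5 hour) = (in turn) 7.496e+04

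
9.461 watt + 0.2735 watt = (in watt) 9.735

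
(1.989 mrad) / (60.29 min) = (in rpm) 5.251e-06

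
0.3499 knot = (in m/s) 0.18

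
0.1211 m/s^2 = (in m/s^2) 0.1211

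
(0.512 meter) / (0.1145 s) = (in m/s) 4.472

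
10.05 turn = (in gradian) 4020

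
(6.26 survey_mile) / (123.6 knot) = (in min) 2.641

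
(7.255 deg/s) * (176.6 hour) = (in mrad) 8.05e+07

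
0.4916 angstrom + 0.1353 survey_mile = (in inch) 8573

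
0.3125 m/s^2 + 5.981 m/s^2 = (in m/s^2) 6.293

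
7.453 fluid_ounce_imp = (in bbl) 0.001332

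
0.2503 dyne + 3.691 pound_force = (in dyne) 1.642e+06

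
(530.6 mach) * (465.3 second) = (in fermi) 8.407e+22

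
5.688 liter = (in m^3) 0.005688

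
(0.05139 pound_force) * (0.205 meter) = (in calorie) 0.0112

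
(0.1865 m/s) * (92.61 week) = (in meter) 1.045e+07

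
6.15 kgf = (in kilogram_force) 6.15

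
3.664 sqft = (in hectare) 3.404e-05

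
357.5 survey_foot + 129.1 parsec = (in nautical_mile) 2.151e+15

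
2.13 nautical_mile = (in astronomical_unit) 2.637e-08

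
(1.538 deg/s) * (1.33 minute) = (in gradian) 136.4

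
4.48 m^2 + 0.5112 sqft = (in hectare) 0.0004527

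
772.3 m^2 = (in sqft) 8313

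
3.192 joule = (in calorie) 0.7629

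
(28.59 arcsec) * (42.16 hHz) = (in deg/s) 33.48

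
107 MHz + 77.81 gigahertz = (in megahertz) 7.792e+04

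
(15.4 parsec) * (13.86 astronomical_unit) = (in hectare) 9.853e+25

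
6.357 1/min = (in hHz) 0.00106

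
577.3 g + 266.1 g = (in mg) 8.434e+05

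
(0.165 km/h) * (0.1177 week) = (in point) 9.248e+06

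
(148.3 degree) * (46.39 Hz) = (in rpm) 1147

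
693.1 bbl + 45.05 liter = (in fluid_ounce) 3.728e+06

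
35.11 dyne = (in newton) 0.0003511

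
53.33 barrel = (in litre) 8479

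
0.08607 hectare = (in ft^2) 9264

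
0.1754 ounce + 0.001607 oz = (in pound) 0.01106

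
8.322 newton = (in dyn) 8.322e+05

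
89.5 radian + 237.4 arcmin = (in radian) 89.57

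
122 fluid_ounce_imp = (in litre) 3.466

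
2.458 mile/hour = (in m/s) 1.099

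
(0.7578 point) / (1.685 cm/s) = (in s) 0.01587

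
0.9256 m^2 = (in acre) 0.0002287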